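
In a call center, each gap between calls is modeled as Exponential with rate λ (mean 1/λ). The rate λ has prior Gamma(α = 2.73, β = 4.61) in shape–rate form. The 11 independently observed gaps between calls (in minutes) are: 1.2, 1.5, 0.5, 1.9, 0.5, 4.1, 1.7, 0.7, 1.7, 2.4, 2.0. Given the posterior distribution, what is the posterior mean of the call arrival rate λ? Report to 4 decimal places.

With a Gamma(shape α, rate β) prior on the exponential rate λ, the posterior after n observations with total T = Σxᵢ is Gamma(α+n, β+T).
Sum of observations T = 18.2 minutes; n = 11.
Posterior: Gamma(2.73+11, 4.61+18.2) = Gamma(13.73, 22.81).
Posterior mean of λ = α/β = 13.73/22.81 = 0.6019.

0.6019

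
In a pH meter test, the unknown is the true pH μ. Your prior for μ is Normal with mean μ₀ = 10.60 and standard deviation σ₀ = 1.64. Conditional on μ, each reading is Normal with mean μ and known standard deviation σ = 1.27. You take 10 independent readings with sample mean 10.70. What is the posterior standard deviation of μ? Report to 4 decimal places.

For Normal data with known variance σ², a Normal(μ₀, σ₀²) prior on μ is conjugate. Posterior precision = 1/σ₀² + n/σ²; posterior mean is the precision-weighted average of μ₀ and x̄.
σ₀² = 1.64² = 2.6896, σ² = 1.27² = 1.6129; σ² + n·σ₀² = 1.6129 + 10·2.6896 = 28.5089.
Posterior precision = 1/σ₀² + n/σ² = 1/2.6896 + 10/1.6129 = (σ² + n·σ₀²)/(σ₀²σ²) = 28.5089/(2.6896·1.6129); posterior variance σₙ² = σ₀²σ²/(σ² + n·σ₀²) = 2.6896·1.6129/28.5089 = 0.152165.
Posterior SD = √σₙ² = √(2.6896·1.6129/28.5089) = 0.3901.

0.3901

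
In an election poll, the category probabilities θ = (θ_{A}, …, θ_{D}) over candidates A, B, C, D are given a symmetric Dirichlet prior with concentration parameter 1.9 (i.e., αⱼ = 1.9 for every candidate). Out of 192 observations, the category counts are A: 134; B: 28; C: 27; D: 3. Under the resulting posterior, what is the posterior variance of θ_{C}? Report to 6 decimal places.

The Dirichlet prior is conjugate to the Multinomial likelihood: each posterior αⱼ = prior αⱼ + observed count nⱼ.
Posterior concentration: (135.9, 29.9, 28.9, 4.9), total = 199.6.
Var[θ_j] = α_j(Σα−α_j)/((Σα)²(Σα+1)) = 28.9·170.7/(199.6²·200.6) = 0.000617.

0.000617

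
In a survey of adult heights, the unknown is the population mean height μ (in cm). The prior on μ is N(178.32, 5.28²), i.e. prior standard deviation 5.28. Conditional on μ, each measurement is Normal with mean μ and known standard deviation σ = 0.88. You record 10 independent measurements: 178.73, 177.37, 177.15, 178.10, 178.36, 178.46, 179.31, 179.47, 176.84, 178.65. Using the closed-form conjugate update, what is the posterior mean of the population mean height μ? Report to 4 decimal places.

178.2442

For Normal data with known variance σ², a Normal(μ₀, σ₀²) prior on μ is conjugate. Posterior precision = 1/σ₀² + n/σ²; posterior mean is the precision-weighted average of μ₀ and x̄.
Σxᵢ = 178.73 + 177.37 + 177.15 + 178.10 + 178.36 + 178.46 + 179.31 + 179.47 + 176.84 + 178.65 = 1782.44, so n·x̄ = 1782.44.
σ₀² = 5.28² = 27.8784, σ² = 0.88² = 0.7744; σ² + n·σ₀² = 0.7744 + 10·27.8784 = 279.5584.
Posterior mean = (μ₀/σ₀² + n·x̄/σ²)/(1/σ₀² + n/σ²) = (σ²·μ₀ + σ₀²·n·x̄)/(σ² + n·σ₀²) = (0.7744·178.32 + 27.8784·1782.44)/279.5584 = 49829.666304/279.5584 = 178.2442.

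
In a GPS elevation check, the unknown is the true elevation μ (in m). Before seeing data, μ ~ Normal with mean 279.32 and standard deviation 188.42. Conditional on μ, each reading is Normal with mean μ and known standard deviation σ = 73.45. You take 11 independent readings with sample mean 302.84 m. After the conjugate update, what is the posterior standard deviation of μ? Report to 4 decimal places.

21.9946

For Normal data with known variance σ², a Normal(μ₀, σ₀²) prior on μ is conjugate. Posterior precision = 1/σ₀² + n/σ²; posterior mean is the precision-weighted average of μ₀ and x̄.
σ₀² = 188.42² = 35502.0964, σ² = 73.45² = 5394.9025; σ² + n·σ₀² = 5394.9025 + 11·35502.0964 = 395917.9629.
Posterior precision = 1/σ₀² + n/σ² = 1/35502.0964 + 11/5394.9025 = (σ² + n·σ₀²)/(σ₀²σ²) = 395917.9629/(35502.0964·5394.9025); posterior variance σₙ² = σ₀²σ²/(σ² + n·σ₀²) = 35502.0964·5394.9025/395917.9629 = 483.762715.
Posterior SD = √σₙ² = √(35502.0964·5394.9025/395917.9629) = 21.9946.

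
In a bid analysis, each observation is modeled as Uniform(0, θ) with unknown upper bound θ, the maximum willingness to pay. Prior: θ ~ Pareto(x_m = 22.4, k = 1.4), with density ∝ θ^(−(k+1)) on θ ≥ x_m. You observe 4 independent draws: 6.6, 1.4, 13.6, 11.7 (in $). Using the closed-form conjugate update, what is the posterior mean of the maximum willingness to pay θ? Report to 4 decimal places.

A Pareto(scale x_m, shape k) prior on the upper bound θ of Uniform(0, θ) is conjugate: posterior is Pareto(max(x_m, max xᵢ), k + n).
Sample maximum = 13.6; prior scale x_m = 22.4 → posterior scale = max = 22.4.
Posterior shape = 1.4 + 4 = 5.4.
E[θ|data] = k·x_m/(k−1) = 5.4·22.4/4.4 = 27.4909.

27.4909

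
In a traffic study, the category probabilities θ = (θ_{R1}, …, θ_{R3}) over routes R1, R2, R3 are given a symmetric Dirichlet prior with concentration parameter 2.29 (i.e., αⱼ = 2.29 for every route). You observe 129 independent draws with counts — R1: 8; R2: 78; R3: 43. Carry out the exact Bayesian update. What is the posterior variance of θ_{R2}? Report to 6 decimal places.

0.001766

The Dirichlet prior is conjugate to the Multinomial likelihood: each posterior αⱼ = prior αⱼ + observed count nⱼ.
Posterior concentration: (10.29, 80.29, 45.29), total = 135.87.
Var[θ_j] = α_j(Σα−α_j)/((Σα)²(Σα+1)) = 80.29·55.58/(135.87²·136.87) = 0.001766.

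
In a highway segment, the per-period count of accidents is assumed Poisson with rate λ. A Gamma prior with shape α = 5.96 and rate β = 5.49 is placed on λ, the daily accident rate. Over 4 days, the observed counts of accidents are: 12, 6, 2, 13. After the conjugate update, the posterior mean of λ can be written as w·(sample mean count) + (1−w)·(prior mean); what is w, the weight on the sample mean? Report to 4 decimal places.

With a Gamma(shape α, rate β) prior, the Poisson likelihood is conjugate: the posterior is Gamma(α + ΣXᵢ, β + n).
Posterior mean = (α₀+S)/(β₀+n) = [n/(β₀+n)]·(S/n) + [β₀/(β₀+n)]·(α₀/β₀), so only n and β₀ enter the weight.
Weight on data w = n/(β₀+n) = 4/(5.49+4) = 4/9.49 = 0.4215.

0.4215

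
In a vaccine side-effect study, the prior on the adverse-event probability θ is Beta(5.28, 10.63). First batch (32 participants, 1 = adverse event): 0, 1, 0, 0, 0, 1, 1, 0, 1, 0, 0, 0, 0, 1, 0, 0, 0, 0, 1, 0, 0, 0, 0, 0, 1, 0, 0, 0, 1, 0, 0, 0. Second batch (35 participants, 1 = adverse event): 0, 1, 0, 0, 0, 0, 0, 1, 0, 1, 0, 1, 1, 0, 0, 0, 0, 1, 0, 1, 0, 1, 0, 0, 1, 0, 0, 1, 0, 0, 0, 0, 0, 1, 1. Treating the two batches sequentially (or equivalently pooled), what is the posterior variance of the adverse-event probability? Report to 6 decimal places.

The Beta prior is conjugate to a Binomial/Bernoulli likelihood; the update adds successes to α and failures to β.
After batch 1: Beta(5.28+8, 10.63+24) = Beta(13.28, 34.63).
After batch 2: Beta(13.28+12, 34.63+23) = Beta(25.28, 57.63).
Var = αβ/((α+β)²(α+β+1)) = 25.28·57.63/(82.91²·83.91) = 0.002526.

0.002526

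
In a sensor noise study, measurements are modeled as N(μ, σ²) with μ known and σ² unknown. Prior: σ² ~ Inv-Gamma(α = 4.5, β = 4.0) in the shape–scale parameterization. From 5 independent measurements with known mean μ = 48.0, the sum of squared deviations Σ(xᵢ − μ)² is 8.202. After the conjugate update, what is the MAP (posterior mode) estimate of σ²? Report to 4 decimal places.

1.0126

With known mean μ and an Inverse-Gamma(α, β) prior on σ², the Normal likelihood is conjugate: posterior is Inv-Gamma(α + n/2, β + Σ(xᵢ−μ)²/2).
Posterior: Inv-Gamma(4.5 + 5/2, 4.0 + 8.202/2) = Inv-Gamma(7.00, 8.1010).
Mode = β/(α+1) = 8.1010/8.00 = 1.0126.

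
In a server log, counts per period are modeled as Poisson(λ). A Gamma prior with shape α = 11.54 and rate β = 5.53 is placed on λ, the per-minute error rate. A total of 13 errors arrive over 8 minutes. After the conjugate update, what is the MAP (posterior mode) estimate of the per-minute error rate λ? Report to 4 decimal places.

1.7398

With a Gamma(shape α, rate β) prior, the Poisson likelihood is conjugate: the posterior is Gamma(α + ΣXᵢ, β + n).
Posterior: Gamma(α+S, β+n) = Gamma(11.54+13, 5.53+8) = Gamma(24.54, 13.53).
Mode of Gamma(α,β) for α≥1 is (α−1)/β = 23.54/13.53 = 1.7398.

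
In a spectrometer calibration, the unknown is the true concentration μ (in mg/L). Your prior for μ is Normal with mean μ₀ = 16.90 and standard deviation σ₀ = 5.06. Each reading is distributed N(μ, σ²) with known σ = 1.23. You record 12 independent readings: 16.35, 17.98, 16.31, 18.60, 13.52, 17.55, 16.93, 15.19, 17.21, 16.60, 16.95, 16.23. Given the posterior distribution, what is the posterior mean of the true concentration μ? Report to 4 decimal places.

16.6197

For Normal data with known variance σ², a Normal(μ₀, σ₀²) prior on μ is conjugate. Posterior precision = 1/σ₀² + n/σ²; posterior mean is the precision-weighted average of μ₀ and x̄.
Σxᵢ = 16.35 + 17.98 + 16.31 + 18.60 + 13.52 + 17.55 + 16.93 + 15.19 + 17.21 + 16.60 + 16.95 + 16.23 = 199.42, so n·x̄ = 199.42.
σ₀² = 5.06² = 25.6036, σ² = 1.23² = 1.5129; σ² + n·σ₀² = 1.5129 + 12·25.6036 = 308.7561.
Posterior mean = (μ₀/σ₀² + n·x̄/σ²)/(1/σ₀² + n/σ²) = (σ²·μ₀ + σ₀²·n·x̄)/(σ² + n·σ₀²) = (1.5129·16.90 + 25.6036·199.42)/308.7561 = 5131.437922/308.7561 = 16.6197.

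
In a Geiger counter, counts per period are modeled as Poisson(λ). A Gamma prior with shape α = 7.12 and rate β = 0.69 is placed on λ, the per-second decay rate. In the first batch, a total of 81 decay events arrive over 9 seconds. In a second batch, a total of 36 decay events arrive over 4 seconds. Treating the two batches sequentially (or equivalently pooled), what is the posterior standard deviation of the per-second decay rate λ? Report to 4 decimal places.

0.8138

With a Gamma(shape α, rate β) prior, the Poisson likelihood is conjugate: the posterior is Gamma(α + ΣXᵢ, β + n).
After batch 1: Gamma(α+S, β+n) = Gamma(7.12+81, 0.69+9) = Gamma(88.12, 9.69).
After batch 2: Gamma(α+S, β+n) = Gamma(88.12+36, 9.69+4) = Gamma(124.12, 13.69).
SD = √α/β = √124.12/13.69 = 0.8138.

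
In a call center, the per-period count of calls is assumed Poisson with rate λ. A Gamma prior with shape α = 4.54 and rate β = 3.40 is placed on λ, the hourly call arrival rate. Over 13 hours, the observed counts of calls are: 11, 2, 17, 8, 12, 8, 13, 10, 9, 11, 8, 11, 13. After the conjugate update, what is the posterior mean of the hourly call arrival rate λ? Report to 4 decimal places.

8.3866

With a Gamma(shape α, rate β) prior, the Poisson likelihood is conjugate: the posterior is Gamma(α + ΣXᵢ, β + n).
Sum of counts S = 133 over n = 13 hours.
Posterior: Gamma(α+S, β+n) = Gamma(4.54+133, 3.40+13) = Gamma(137.54, 16.40).
Posterior mean = α/β = 137.54/16.40 = 8.3866.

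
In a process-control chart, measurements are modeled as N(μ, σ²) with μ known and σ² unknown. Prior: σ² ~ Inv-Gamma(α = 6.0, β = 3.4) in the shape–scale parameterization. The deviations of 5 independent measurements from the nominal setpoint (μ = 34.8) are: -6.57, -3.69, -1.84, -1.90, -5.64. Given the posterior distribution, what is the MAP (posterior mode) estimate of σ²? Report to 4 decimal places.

5.3887

With known mean μ and an Inverse-Gamma(α, β) prior on σ², the Normal likelihood is conjugate: posterior is Inv-Gamma(α + n/2, β + Σ(xᵢ−μ)²/2).
Σ(xᵢ−μ)² = (-6.57)² + (-3.69)² + (-1.84)² + (-1.90)² + (-5.64)² = 95.5862.
Posterior: Inv-Gamma(6.0 + 5/2, 3.4 + 95.5862/2) = Inv-Gamma(8.50, 51.19310).
Mode = β/(α+1) = 51.19310/9.50 = 5.3887.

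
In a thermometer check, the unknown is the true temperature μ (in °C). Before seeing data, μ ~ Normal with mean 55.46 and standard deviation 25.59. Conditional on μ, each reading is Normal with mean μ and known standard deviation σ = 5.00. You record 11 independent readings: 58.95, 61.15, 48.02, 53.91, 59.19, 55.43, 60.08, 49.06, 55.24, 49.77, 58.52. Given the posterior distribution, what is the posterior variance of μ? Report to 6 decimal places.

2.264867

For Normal data with known variance σ², a Normal(μ₀, σ₀²) prior on μ is conjugate. Posterior precision = 1/σ₀² + n/σ²; posterior mean is the precision-weighted average of μ₀ and x̄.
σ₀² = 25.59² = 654.8481, σ² = 5.00² = 25; σ² + n·σ₀² = 25 + 11·654.8481 = 7228.3291.
Posterior precision = 1/σ₀² + n/σ² = 1/654.8481 + 11/25 = (σ² + n·σ₀²)/(σ₀²σ²) = 7228.3291/(654.8481·25); posterior variance σₙ² = σ₀²σ²/(σ² + n·σ₀²) = 654.8481·25/7228.3291 = 2.264867.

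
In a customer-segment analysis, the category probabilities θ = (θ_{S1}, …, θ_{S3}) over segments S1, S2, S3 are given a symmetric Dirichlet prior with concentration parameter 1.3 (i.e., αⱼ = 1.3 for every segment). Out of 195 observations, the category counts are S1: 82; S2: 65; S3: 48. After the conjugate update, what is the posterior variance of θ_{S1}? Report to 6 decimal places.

The Dirichlet prior is conjugate to the Multinomial likelihood: each posterior αⱼ = prior αⱼ + observed count nⱼ.
Posterior concentration: (83.3, 66.3, 49.3), total = 198.9.
Var[θ_j] = α_j(Σα−α_j)/((Σα)²(Σα+1)) = 83.3·115.6/(198.9²·199.9) = 0.001218.

0.001218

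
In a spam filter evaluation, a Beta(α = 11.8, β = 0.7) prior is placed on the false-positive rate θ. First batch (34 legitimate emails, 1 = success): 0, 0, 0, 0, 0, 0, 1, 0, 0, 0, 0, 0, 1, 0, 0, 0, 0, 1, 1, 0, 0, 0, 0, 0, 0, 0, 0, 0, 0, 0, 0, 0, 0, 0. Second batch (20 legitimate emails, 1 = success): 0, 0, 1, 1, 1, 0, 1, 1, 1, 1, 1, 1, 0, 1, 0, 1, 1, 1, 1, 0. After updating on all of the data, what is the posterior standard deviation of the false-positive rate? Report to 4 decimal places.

0.0605

The Beta prior is conjugate to a Binomial/Bernoulli likelihood; the update adds successes to α and failures to β.
After batch 1: Beta(11.8+4, 0.7+30) = Beta(15.8, 30.7).
After batch 2: Beta(15.8+14, 30.7+6) = Beta(29.8, 36.7).
Var = αβ/((α+β)²(α+β+1)) = 29.8·36.7/(66.5²·67.5) = 0.00366383; SD = √0.00366383 = 0.0605.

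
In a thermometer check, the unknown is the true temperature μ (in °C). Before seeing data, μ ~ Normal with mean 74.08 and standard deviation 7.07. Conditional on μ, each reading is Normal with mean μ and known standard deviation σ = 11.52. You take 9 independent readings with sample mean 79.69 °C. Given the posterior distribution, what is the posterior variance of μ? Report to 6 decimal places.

11.386554

For Normal data with known variance σ², a Normal(μ₀, σ₀²) prior on μ is conjugate. Posterior precision = 1/σ₀² + n/σ²; posterior mean is the precision-weighted average of μ₀ and x̄.
σ₀² = 7.07² = 49.9849, σ² = 11.52² = 132.7104; σ² + n·σ₀² = 132.7104 + 9·49.9849 = 582.5745.
Posterior precision = 1/σ₀² + n/σ² = 1/49.9849 + 9/132.7104 = (σ² + n·σ₀²)/(σ₀²σ²) = 582.5745/(49.9849·132.7104); posterior variance σₙ² = σ₀²σ²/(σ² + n·σ₀²) = 49.9849·132.7104/582.5745 = 11.386554.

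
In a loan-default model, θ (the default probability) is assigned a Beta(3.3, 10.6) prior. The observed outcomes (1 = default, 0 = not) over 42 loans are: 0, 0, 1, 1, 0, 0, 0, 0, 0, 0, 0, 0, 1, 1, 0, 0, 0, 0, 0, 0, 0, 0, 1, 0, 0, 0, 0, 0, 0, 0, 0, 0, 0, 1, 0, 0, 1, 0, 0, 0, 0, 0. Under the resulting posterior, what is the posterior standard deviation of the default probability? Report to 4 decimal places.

The Beta prior is conjugate to a Binomial/Bernoulli likelihood; the update adds successes to α and failures to β.
Posterior: Beta(α+k, β+n−k) = Beta(3.3+7, 10.6+35) = Beta(10.3, 45.6).
Var = αβ/((α+β)²(α+β+1)) = 10.3·45.6/(55.9²·56.9) = 0.00264159; SD = √0.00264159 = 0.0514.

0.0514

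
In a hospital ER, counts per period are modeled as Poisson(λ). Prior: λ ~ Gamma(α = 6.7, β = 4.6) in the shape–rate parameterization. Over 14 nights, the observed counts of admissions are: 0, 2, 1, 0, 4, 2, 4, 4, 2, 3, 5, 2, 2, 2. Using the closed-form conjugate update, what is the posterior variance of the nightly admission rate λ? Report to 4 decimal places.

With a Gamma(shape α, rate β) prior, the Poisson likelihood is conjugate: the posterior is Gamma(α + ΣXᵢ, β + n).
Sum of counts S = 33 over n = 14 nights.
Posterior: Gamma(α+S, β+n) = Gamma(6.7+33, 4.6+14) = Gamma(39.7, 18.6).
Var = α/β² = 39.7/18.6² = 0.1148.

0.1148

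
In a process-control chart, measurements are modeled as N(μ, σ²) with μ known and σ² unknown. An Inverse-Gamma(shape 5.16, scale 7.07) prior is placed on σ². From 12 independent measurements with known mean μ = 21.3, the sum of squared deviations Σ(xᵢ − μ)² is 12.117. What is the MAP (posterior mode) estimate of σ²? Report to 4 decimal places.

1.0796

With known mean μ and an Inverse-Gamma(α, β) prior on σ², the Normal likelihood is conjugate: posterior is Inv-Gamma(α + n/2, β + Σ(xᵢ−μ)²/2).
Posterior: Inv-Gamma(5.16 + 12/2, 7.07 + 12.117/2) = Inv-Gamma(11.16, 13.1285).
Mode = β/(α+1) = 13.1285/12.16 = 1.0796.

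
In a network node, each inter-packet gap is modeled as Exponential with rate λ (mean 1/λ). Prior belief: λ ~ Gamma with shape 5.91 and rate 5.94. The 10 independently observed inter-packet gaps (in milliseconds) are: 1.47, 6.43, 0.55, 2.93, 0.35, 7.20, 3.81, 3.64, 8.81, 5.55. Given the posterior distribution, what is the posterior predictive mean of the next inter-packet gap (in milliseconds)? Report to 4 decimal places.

With a Gamma(shape α, rate β) prior on the exponential rate λ, the posterior after n observations with total T = Σxᵢ is Gamma(α+n, β+T).
Sum of observations T = 40.74 milliseconds; n = 10.
Posterior: Gamma(5.91+10, 5.94+40.74) = Gamma(15.91, 46.68).
The predictive distribution for the next observation is Lomax; its mean is β/(α−1) = 46.68/14.91 = 3.1308.

3.1308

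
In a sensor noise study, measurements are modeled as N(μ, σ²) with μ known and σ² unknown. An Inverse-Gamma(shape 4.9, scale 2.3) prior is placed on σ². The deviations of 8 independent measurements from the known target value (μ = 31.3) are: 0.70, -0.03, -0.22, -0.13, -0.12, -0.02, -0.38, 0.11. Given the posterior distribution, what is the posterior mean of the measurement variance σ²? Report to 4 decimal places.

0.3372

With known mean μ and an Inverse-Gamma(α, β) prior on σ², the Normal likelihood is conjugate: posterior is Inv-Gamma(α + n/2, β + Σ(xᵢ−μ)²/2).
Σ(xᵢ−μ)² = (0.70)² + (-0.03)² + (-0.22)² + (-0.13)² + (-0.12)² + (-0.02)² + (-0.38)² + (0.11)² = 0.7275.
Posterior: Inv-Gamma(4.9 + 8/2, 2.3 + 0.7275/2) = Inv-Gamma(8.90, 2.66375).
E[σ²|data] = β/(α−1) = 2.66375/7.90 = 0.3372.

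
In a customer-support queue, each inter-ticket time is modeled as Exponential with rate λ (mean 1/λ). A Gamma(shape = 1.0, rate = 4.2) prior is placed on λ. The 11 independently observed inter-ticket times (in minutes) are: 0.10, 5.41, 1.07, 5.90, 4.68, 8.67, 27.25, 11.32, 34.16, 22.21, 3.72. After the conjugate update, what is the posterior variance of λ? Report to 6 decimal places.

With a Gamma(shape α, rate β) prior on the exponential rate λ, the posterior after n observations with total T = Σxᵢ is Gamma(α+n, β+T).
Sum of observations T = 124.49 minutes; n = 11.
Posterior: Gamma(1.0+11, 4.2+124.49) = Gamma(12.0, 128.69).
Var = α/β² = 0.000725.

0.000725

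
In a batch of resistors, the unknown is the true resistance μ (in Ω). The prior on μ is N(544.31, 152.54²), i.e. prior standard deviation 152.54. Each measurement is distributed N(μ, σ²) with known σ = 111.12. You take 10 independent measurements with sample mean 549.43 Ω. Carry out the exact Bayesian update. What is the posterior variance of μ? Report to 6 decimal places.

1172.543174

For Normal data with known variance σ², a Normal(μ₀, σ₀²) prior on μ is conjugate. Posterior precision = 1/σ₀² + n/σ²; posterior mean is the precision-weighted average of μ₀ and x̄.
σ₀² = 152.54² = 23268.4516, σ² = 111.12² = 12347.6544; σ² + n·σ₀² = 12347.6544 + 10·23268.4516 = 245032.1704.
Posterior precision = 1/σ₀² + n/σ² = 1/23268.4516 + 10/12347.6544 = (σ² + n·σ₀²)/(σ₀²σ²) = 245032.1704/(23268.4516·12347.6544); posterior variance σₙ² = σ₀²σ²/(σ² + n·σ₀²) = 23268.4516·12347.6544/245032.1704 = 1172.543174.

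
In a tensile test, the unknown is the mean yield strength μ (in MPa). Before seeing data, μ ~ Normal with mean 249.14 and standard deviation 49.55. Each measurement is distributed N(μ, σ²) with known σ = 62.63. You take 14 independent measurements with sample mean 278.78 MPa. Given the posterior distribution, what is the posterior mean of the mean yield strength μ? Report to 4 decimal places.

275.7440

For Normal data with known variance σ², a Normal(μ₀, σ₀²) prior on μ is conjugate. Posterior precision = 1/σ₀² + n/σ²; posterior mean is the precision-weighted average of μ₀ and x̄.
n·x̄ = 14·278.78 = 3902.92.
σ₀² = 49.55² = 2455.2025, σ² = 62.63² = 3922.5169; σ² + n·σ₀² = 3922.5169 + 14·2455.2025 = 38295.3519.
Posterior mean = (μ₀/σ₀² + n·x̄/σ²)/(1/σ₀² + n/σ²) = (σ²·μ₀ + σ₀²·n·x̄)/(σ² + n·σ₀²) = (3922.5169·249.14 + 2455.2025·3902.92)/38295.3519 = 10559714.801766/38295.3519 = 275.7440.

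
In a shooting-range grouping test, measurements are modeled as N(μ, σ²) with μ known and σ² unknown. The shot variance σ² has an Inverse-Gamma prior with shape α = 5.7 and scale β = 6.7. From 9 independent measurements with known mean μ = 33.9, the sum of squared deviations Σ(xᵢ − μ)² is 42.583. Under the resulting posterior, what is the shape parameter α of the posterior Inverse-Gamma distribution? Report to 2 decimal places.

With known mean μ and an Inverse-Gamma(α, β) prior on σ², the Normal likelihood is conjugate: posterior is Inv-Gamma(α + n/2, β + Σ(xᵢ−μ)²/2).
Posterior: Inv-Gamma(5.7 + 9/2, 6.7 + 42.583/2) = Inv-Gamma(10.20, 27.9915).
Posterior α = 10.20.

10.20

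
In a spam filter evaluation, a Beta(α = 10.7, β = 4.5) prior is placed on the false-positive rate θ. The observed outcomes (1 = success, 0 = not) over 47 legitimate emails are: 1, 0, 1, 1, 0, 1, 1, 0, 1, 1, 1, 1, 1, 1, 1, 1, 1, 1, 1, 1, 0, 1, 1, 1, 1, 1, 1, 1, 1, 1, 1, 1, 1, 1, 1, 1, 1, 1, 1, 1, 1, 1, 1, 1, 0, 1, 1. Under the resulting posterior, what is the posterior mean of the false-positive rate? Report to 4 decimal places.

0.8473

The Beta prior is conjugate to a Binomial/Bernoulli likelihood; the update adds successes to α and failures to β.
Posterior: Beta(α+k, β+n−k) = Beta(10.7+42, 4.5+5) = Beta(52.7, 9.5).
Posterior mean = α/(α+β) = 52.7/62.2 = 0.8473.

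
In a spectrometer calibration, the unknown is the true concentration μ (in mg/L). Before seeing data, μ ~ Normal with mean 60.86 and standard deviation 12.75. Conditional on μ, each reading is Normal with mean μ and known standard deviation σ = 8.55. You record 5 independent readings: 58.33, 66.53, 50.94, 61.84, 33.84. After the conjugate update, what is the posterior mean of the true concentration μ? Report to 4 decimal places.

For Normal data with known variance σ², a Normal(μ₀, σ₀²) prior on μ is conjugate. Posterior precision = 1/σ₀² + n/σ²; posterior mean is the precision-weighted average of μ₀ and x̄.
Σxᵢ = 58.33 + 66.53 + 50.94 + 61.84 + 33.84 = 271.48, so n·x̄ = 271.48.
σ₀² = 12.75² = 162.5625, σ² = 8.55² = 73.1025; σ² + n·σ₀² = 73.1025 + 5·162.5625 = 885.915.
Posterior mean = (μ₀/σ₀² + n·x̄/σ²)/(1/σ₀² + n/σ²) = (σ²·μ₀ + σ₀²·n·x̄)/(σ² + n·σ₀²) = (73.1025·60.86 + 162.5625·271.48)/885.915 = 48581.48565/885.915 = 54.8376.

54.8376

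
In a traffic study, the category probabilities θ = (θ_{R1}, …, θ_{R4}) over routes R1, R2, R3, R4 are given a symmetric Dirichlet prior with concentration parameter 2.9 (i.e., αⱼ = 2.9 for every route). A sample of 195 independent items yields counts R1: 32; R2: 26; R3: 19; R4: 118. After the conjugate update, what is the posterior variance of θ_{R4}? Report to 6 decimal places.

0.001169

The Dirichlet prior is conjugate to the Multinomial likelihood: each posterior αⱼ = prior αⱼ + observed count nⱼ.
Posterior concentration: (34.9, 28.9, 21.9, 120.9), total = 206.6.
Var[θ_j] = α_j(Σα−α_j)/((Σα)²(Σα+1)) = 120.9·85.7/(206.6²·207.6) = 0.001169.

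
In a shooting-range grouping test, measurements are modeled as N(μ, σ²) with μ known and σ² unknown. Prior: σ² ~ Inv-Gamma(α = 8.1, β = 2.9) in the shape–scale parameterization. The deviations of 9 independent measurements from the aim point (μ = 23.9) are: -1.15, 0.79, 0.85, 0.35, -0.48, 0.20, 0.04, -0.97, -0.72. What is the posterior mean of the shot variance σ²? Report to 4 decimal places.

With known mean μ and an Inverse-Gamma(α, β) prior on σ², the Normal likelihood is conjugate: posterior is Inv-Gamma(α + n/2, β + Σ(xᵢ−μ)²/2).
Σ(xᵢ−μ)² = (-1.15)² + (0.79)² + (0.85)² + (0.35)² + (-0.48)² + (0.20)² + (0.04)² + (-0.97)² + (-0.72)² = 4.5229.
Posterior: Inv-Gamma(8.1 + 9/2, 2.9 + 4.5229/2) = Inv-Gamma(12.60, 5.16145).
E[σ²|data] = β/(α−1) = 5.16145/11.60 = 0.4450.

0.4450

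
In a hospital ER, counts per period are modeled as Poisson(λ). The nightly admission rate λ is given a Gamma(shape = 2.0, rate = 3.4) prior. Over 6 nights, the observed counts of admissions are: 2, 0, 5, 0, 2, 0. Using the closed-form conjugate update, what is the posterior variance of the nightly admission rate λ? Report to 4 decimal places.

With a Gamma(shape α, rate β) prior, the Poisson likelihood is conjugate: the posterior is Gamma(α + ΣXᵢ, β + n).
Sum of counts S = 9 over n = 6 nights.
Posterior: Gamma(α+S, β+n) = Gamma(2.0+9, 3.4+6) = Gamma(11.0, 9.4).
Var = α/β² = 11.0/9.4² = 0.1245.

0.1245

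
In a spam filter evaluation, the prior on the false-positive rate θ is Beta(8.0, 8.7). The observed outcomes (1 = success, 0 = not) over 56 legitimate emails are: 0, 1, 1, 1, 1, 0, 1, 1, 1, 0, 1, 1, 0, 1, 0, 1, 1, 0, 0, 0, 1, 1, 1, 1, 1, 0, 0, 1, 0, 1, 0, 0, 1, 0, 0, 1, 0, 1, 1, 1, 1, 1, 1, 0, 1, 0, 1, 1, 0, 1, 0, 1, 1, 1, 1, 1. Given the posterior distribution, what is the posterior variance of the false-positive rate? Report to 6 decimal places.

0.003242

The Beta prior is conjugate to a Binomial/Bernoulli likelihood; the update adds successes to α and failures to β.
Posterior: Beta(α+k, β+n−k) = Beta(8.0+36, 8.7+20) = Beta(44.0, 28.7).
Var = αβ/((α+β)²(α+β+1)) = 44.0·28.7/(72.7²·73.7) = 0.003242.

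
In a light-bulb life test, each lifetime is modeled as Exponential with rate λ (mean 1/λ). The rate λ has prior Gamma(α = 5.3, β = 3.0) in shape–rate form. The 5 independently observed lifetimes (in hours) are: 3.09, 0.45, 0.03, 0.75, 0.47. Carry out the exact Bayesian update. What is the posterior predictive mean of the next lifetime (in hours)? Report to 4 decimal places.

With a Gamma(shape α, rate β) prior on the exponential rate λ, the posterior after n observations with total T = Σxᵢ is Gamma(α+n, β+T).
Sum of observations T = 4.79 hours; n = 5.
Posterior: Gamma(5.3+5, 3.0+4.79) = Gamma(10.3, 7.79).
The predictive distribution for the next observation is Lomax; its mean is β/(α−1) = 7.79/9.3 = 0.8376.

0.8376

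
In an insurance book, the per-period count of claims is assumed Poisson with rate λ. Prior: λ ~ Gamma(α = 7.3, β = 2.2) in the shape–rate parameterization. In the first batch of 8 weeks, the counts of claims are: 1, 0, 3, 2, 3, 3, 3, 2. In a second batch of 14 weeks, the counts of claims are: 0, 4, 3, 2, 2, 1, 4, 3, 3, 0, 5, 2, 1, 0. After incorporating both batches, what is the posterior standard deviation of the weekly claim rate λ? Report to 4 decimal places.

0.3045

With a Gamma(shape α, rate β) prior, the Poisson likelihood is conjugate: the posterior is Gamma(α + ΣXᵢ, β + n).
Batch 1: sum of counts S = 17 over n = 8 weeks.
After batch 1: Gamma(α+S, β+n) = Gamma(7.3+17, 2.2+8) = Gamma(24.3, 10.2).
Batch 2: sum of counts S = 30 over n = 14 weeks.
After batch 2: Gamma(α+S, β+n) = Gamma(24.3+30, 10.2+14) = Gamma(54.3, 24.2).
SD = √α/β = √54.3/24.2 = 0.3045.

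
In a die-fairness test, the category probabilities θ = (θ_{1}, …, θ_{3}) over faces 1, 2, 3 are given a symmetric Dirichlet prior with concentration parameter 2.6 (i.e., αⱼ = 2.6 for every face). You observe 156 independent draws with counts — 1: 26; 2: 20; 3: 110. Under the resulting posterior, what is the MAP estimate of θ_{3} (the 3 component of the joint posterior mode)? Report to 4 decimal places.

The Dirichlet prior is conjugate to the Multinomial likelihood: each posterior αⱼ = prior αⱼ + observed count nⱼ.
Posterior concentration: (28.6, 22.6, 112.6), total = 163.8.
Joint mode component: (α_{3}−1)/(Σα−K) = 111.6/160.8 = 0.6940.

0.6940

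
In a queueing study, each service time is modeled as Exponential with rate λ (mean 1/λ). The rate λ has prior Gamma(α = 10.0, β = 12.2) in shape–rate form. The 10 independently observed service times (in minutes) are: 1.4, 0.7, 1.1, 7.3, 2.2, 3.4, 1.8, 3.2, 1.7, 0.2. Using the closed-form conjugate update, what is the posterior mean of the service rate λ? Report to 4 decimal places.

0.5682

With a Gamma(shape α, rate β) prior on the exponential rate λ, the posterior after n observations with total T = Σxᵢ is Gamma(α+n, β+T).
Sum of observations T = 23.0 minutes; n = 10.
Posterior: Gamma(10.0+10, 12.2+23.0) = Gamma(20.0, 35.2).
Posterior mean of λ = α/β = 20.0/35.2 = 0.5682.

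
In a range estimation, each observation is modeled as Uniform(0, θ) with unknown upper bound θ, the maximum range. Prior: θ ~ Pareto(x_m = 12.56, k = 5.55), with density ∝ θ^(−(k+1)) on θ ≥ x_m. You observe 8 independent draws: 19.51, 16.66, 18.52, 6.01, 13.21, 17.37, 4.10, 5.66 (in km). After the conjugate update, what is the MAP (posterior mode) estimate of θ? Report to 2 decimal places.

19.51

A Pareto(scale x_m, shape k) prior on the upper bound θ of Uniform(0, θ) is conjugate: posterior is Pareto(max(x_m, max xᵢ), k + n).
Sample maximum = 19.51; prior scale x_m = 12.56 → posterior scale = max = 19.51.
Posterior shape = 5.55 + 8 = 13.55.
The Pareto density is decreasing on [x_m, ∞), so the mode is x_m = 19.51.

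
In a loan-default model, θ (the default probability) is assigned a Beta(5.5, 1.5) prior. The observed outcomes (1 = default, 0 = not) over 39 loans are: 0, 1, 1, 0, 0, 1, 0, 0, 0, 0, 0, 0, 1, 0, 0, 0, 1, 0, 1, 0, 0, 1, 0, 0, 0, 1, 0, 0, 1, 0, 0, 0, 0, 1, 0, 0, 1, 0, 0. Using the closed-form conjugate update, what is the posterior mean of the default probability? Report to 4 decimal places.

The Beta prior is conjugate to a Binomial/Bernoulli likelihood; the update adds successes to α and failures to β.
Posterior: Beta(α+k, β+n−k) = Beta(5.5+11, 1.5+28) = Beta(16.5, 29.5).
Posterior mean = α/(α+β) = 16.5/46.0 = 0.3587.

0.3587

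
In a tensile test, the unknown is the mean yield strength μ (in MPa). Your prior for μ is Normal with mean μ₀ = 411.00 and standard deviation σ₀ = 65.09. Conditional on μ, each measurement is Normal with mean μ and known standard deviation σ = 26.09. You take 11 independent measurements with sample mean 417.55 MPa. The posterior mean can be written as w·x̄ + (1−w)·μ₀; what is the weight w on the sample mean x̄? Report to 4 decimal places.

For Normal data with known variance σ², a Normal(μ₀, σ₀²) prior on μ is conjugate. Posterior precision = 1/σ₀² + n/σ²; posterior mean is the precision-weighted average of μ₀ and x̄.
σ₀² = 65.09² = 4236.7081, σ² = 26.09² = 680.6881. Prior precision 1/σ₀² = 1/4236.7081; data precision n/σ² = 11/680.6881.
w = (n/σ²)/(1/σ₀² + n/σ²) = n·σ₀²/(σ² + n·σ₀²) = 11·4236.7081/(680.6881 + 11·4236.7081) = 46603.7891/47284.4772 = 0.9856.

0.9856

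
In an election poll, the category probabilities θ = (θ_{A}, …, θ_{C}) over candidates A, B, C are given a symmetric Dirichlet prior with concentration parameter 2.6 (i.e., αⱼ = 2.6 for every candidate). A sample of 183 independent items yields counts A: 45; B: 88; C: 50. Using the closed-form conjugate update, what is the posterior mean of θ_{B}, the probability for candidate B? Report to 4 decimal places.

The Dirichlet prior is conjugate to the Multinomial likelihood: each posterior αⱼ = prior αⱼ + observed count nⱼ.
Posterior concentration: (47.6, 90.6, 52.6), total = 190.8.
E[θ_{B}|data] = α_{B}/Σα = 90.6/190.8 = 0.4748.

0.4748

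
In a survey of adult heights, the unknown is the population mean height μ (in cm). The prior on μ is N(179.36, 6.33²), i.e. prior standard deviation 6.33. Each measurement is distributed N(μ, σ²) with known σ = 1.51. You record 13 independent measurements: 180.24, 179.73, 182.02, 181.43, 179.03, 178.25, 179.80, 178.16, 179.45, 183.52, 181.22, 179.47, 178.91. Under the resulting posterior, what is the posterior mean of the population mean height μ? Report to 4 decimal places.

180.0914

For Normal data with known variance σ², a Normal(μ₀, σ₀²) prior on μ is conjugate. Posterior precision = 1/σ₀² + n/σ²; posterior mean is the precision-weighted average of μ₀ and x̄.
Σxᵢ = 180.24 + 179.73 + 182.02 + 181.43 + 179.03 + 178.25 + 179.80 + 178.16 + 179.45 + 183.52 + 181.22 + 179.47 + 178.91 = 2341.23, so n·x̄ = 2341.23.
σ₀² = 6.33² = 40.0689, σ² = 1.51² = 2.2801; σ² + n·σ₀² = 2.2801 + 13·40.0689 = 523.1758.
Posterior mean = (μ₀/σ₀² + n·x̄/σ²)/(1/σ₀² + n/σ²) = (σ²·μ₀ + σ₀²·n·x̄)/(σ² + n·σ₀²) = (2.2801·179.36 + 40.0689·2341.23)/523.1758 = 94219.469483/523.1758 = 180.0914.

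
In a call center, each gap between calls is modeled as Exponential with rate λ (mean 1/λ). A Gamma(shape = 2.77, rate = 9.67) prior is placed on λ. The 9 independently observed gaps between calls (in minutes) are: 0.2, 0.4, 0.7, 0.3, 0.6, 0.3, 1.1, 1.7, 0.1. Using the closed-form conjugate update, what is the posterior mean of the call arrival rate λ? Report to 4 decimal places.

0.7810

With a Gamma(shape α, rate β) prior on the exponential rate λ, the posterior after n observations with total T = Σxᵢ is Gamma(α+n, β+T).
Sum of observations T = 5.4 minutes; n = 9.
Posterior: Gamma(2.77+9, 9.67+5.4) = Gamma(11.77, 15.07).
Posterior mean of λ = α/β = 11.77/15.07 = 0.7810.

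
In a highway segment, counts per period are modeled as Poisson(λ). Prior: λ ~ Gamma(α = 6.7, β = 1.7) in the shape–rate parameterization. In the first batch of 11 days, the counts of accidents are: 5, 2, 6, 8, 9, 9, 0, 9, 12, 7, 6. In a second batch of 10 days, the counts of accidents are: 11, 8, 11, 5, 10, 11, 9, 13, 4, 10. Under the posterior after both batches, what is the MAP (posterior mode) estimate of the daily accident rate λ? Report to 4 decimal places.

7.5198

With a Gamma(shape α, rate β) prior, the Poisson likelihood is conjugate: the posterior is Gamma(α + ΣXᵢ, β + n).
Batch 1: sum of counts S = 73 over n = 11 days.
After batch 1: Gamma(α+S, β+n) = Gamma(6.7+73, 1.7+11) = Gamma(79.7, 12.7).
Batch 2: sum of counts S = 92 over n = 10 days.
After batch 2: Gamma(α+S, β+n) = Gamma(79.7+92, 12.7+10) = Gamma(171.7, 22.7).
Mode of Gamma(α,β) for α≥1 is (α−1)/β = 170.7/22.7 = 7.5198.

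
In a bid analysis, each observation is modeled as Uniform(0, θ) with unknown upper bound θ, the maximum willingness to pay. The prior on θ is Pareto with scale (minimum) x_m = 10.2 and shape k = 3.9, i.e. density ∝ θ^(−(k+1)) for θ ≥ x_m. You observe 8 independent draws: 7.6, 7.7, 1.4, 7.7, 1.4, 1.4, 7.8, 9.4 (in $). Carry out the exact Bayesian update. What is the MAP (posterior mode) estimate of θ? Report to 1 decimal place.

A Pareto(scale x_m, shape k) prior on the upper bound θ of Uniform(0, θ) is conjugate: posterior is Pareto(max(x_m, max xᵢ), k + n).
Sample maximum = 9.4; prior scale x_m = 10.2 → posterior scale = max = 10.2.
Posterior shape = 3.9 + 8 = 11.9.
The Pareto density is decreasing on [x_m, ∞), so the mode is x_m = 10.2.

10.2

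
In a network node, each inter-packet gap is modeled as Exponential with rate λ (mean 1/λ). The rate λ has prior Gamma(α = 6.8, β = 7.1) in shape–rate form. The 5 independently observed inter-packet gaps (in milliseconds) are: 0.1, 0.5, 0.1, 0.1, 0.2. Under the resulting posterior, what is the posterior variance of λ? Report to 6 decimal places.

With a Gamma(shape α, rate β) prior on the exponential rate λ, the posterior after n observations with total T = Σxᵢ is Gamma(α+n, β+T).
Sum of observations T = 1.0 milliseconds; n = 5.
Posterior: Gamma(6.8+5, 7.1+1.0) = Gamma(11.8, 8.1).
Var = α/β² = 0.179851.

0.179851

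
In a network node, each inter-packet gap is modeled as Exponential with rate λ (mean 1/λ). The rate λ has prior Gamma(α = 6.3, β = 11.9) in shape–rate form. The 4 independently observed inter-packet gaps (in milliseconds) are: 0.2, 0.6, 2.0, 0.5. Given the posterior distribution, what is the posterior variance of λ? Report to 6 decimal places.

With a Gamma(shape α, rate β) prior on the exponential rate λ, the posterior after n observations with total T = Σxᵢ is Gamma(α+n, β+T).
Sum of observations T = 3.3 milliseconds; n = 4.
Posterior: Gamma(6.3+4, 11.9+3.3) = Gamma(10.3, 15.2).
Var = α/β² = 0.044581.

0.044581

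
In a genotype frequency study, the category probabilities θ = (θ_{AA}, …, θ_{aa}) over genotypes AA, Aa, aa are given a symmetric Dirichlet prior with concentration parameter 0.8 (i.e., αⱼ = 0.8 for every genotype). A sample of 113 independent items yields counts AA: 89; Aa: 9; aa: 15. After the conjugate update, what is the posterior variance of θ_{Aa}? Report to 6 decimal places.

The Dirichlet prior is conjugate to the Multinomial likelihood: each posterior αⱼ = prior αⱼ + observed count nⱼ.
Posterior concentration: (89.8, 9.8, 15.8), total = 115.4.
Var[θ_j] = α_j(Σα−α_j)/((Σα)²(Σα+1)) = 9.8·105.6/(115.4²·116.4) = 0.000668.

0.000668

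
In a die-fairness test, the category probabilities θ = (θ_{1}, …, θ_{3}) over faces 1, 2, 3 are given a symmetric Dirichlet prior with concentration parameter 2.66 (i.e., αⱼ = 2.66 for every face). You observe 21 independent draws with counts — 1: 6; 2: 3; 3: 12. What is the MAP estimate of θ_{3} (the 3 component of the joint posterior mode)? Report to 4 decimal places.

The Dirichlet prior is conjugate to the Multinomial likelihood: each posterior αⱼ = prior αⱼ + observed count nⱼ.
Posterior concentration: (8.66, 5.66, 14.66), total = 28.98.
Joint mode component: (α_{3}−1)/(Σα−K) = 13.66/25.98 = 0.5258.

0.5258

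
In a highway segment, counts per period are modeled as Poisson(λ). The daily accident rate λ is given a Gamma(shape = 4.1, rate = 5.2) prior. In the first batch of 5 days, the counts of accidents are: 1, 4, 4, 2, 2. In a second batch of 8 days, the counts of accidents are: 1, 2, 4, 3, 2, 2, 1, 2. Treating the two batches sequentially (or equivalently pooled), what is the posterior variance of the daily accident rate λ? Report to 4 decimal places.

With a Gamma(shape α, rate β) prior, the Poisson likelihood is conjugate: the posterior is Gamma(α + ΣXᵢ, β + n).
Batch 1: sum of counts S = 13 over n = 5 days.
After batch 1: Gamma(α+S, β+n) = Gamma(4.1+13, 5.2+5) = Gamma(17.1, 10.2).
Batch 2: sum of counts S = 17 over n = 8 days.
After batch 2: Gamma(α+S, β+n) = Gamma(17.1+17, 10.2+8) = Gamma(34.1, 18.2).
Var = α/β² = 34.1/18.2² = 0.1029.

0.1029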